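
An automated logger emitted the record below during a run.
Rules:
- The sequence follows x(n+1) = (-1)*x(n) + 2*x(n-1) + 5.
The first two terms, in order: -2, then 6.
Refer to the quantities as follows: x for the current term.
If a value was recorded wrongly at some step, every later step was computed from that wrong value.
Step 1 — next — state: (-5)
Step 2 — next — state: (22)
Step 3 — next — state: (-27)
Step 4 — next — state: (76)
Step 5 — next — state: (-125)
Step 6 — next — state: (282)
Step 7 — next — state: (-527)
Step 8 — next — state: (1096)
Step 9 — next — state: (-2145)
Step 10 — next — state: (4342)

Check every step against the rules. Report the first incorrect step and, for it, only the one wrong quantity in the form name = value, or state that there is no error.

Step 1: x = -1*(6) + (2)*(-2) + (5) = -5 — checks out.
Step 2: x = -1*(-5) + (2)*(6) + (5) = 22 — same as recorded.
Step 3: x = -1*(22) + (2)*(-5) + (5) = -27 — checks out.
Step 4: x = -1*(-27) + (2)*(22) + (5) = 76 — matches.
Step 5: x = -1*(76) + (2)*(-27) + (5) = -125 — confirmed correct.
Step 6: x = -1*(-125) + (2)*(76) + (5) = 282 — exactly as logged.
Step 7: x = -1*(282) + (2)*(-125) + (5) = -527 — matches.
Step 8: x = -1*(-527) + (2)*(282) + (5) = 1096 — agrees with the record.
Step 9: x = -1*(1096) + (2)*(-527) + (5) = -2145 — in agreement.
Step 10: x = -1*(-2145) + (2)*(1096) + (5) = 4342 — confirmed correct.
No step deviates from the rules.

no error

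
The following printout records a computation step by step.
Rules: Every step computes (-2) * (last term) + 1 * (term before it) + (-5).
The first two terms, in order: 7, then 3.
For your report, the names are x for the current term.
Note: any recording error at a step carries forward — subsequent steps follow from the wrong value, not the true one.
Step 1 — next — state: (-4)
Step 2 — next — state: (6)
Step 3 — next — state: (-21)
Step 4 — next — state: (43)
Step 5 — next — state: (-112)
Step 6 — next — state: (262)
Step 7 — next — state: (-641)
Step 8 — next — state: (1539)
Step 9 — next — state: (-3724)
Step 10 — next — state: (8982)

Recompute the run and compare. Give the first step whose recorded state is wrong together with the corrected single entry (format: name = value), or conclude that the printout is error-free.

Recomputing the run from the initial state:
step 1: x = -4
step 2: x = 6
step 3: x = -21
step 4: x = 43
step 5: x = -112
step 6: x = 262
step 7: x = -641
step 8: x = 1539
step 9: x = -3724
step 10: x = 8982
This matches the printout at every step.

no error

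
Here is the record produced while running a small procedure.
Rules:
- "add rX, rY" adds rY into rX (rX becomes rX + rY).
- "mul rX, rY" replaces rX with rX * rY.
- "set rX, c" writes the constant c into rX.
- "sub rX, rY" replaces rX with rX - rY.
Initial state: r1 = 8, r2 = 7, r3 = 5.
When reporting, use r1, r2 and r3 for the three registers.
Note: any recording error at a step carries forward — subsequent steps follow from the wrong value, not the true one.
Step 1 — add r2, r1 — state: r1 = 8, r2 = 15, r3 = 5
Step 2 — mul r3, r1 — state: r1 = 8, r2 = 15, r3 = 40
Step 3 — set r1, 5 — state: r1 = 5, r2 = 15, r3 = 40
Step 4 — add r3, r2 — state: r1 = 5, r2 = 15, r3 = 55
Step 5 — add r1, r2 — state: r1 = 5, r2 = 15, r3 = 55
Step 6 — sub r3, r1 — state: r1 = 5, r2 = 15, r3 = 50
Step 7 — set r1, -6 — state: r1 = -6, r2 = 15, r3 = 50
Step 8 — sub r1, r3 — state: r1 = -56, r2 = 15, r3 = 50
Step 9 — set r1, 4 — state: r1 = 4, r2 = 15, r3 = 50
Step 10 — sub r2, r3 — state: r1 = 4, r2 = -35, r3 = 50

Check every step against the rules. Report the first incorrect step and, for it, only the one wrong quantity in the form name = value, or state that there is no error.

Recomputing the run from the initial state:
step 1: r1 = 8, r2 = 15, r3 = 5
step 2: r1 = 8, r2 = 15, r3 = 40
step 3: r1 = 5, r2 = 15, r3 = 40
step 4: r1 = 5, r2 = 15, r3 = 55
step 5: r1 = 20, r2 = 15, r3 = 55
step 6: r1 = 20, r2 = 15, r3 = 35
step 7: r1 = -6, r2 = 15, r3 = 35
step 8: r1 = -41, r2 = 15, r3 = 35
step 9: r1 = 4, r2 = 15, r3 = 35
step 10: r1 = 4, r2 = -20, r3 = 35
The first disagreement with the record is at step 5, where the value should be r1 = 20.

step 5, r1 = 20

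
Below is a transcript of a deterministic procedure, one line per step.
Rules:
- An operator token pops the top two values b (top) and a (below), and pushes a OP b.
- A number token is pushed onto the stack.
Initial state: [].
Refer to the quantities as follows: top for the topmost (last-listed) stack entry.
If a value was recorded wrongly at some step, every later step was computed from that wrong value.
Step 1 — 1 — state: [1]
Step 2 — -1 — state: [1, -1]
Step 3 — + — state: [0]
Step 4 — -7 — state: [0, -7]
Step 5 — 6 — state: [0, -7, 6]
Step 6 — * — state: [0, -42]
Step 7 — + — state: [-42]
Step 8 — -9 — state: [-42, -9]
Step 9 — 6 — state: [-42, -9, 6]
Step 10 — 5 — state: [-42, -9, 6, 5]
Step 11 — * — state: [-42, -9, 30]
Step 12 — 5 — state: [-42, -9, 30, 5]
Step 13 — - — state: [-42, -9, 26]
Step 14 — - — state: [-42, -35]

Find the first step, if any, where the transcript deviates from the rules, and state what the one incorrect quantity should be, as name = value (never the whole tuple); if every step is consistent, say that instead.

step 13, top = 25

Step 1: push 1: top = 1 — checks out.
Step 2: push -1: top = -1 — checks out.
Step 3: 1 + -1 = 0 — verified.
Step 4: push -7: top = -7 — exactly as logged.
Step 5: push 6: top = 6 — matches.
Step 6: -7 * 6 = -42 — agrees with the transcript.
Step 7: 0 + -42 = -42 — exactly as logged.
Step 8: push -9: top = -9 — exactly as logged.
Step 9: push 6: top = 6 — verified.
Step 10: push 5: top = 5 — same as recorded.
Step 11: 6 * 5 = 30 — exactly as logged.
Step 12: push 5: top = 5 — in agreement.
Step 13: 30 - 5 = 25 — the transcript disagrees here.
So the first discrepancy is step 13, where the right value is top = 25.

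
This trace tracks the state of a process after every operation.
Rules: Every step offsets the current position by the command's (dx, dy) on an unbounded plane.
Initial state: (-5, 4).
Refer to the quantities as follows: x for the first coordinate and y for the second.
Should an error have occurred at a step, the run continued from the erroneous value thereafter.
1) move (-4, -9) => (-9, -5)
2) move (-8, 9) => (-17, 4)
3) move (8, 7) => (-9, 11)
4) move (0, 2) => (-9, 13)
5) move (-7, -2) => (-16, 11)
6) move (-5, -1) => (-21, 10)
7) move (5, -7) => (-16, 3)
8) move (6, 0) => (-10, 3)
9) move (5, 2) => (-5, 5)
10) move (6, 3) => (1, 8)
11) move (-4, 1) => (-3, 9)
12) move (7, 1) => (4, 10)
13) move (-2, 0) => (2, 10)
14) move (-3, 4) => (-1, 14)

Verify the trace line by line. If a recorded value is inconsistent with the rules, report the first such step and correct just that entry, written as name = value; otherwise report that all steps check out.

no error

step 1: x = -5 + (-4) = -9, y = 4 + (-9) = -5 -> exactly as logged
step 2: x = -9 + (-8) = -17, y = -5 + (9) = 4 -> confirmed correct
step 3: x = -17 + (8) = -9, y = 4 + (7) = 11 -> agrees with the trace
step 4: x = -9 + (0) = -9, y = 11 + (2) = 13 -> exactly as logged
step 5: x = -9 + (-7) = -16, y = 13 + (-2) = 11 -> confirmed correct
step 6: x = -16 + (-5) = -21, y = 11 + (-1) = 10 -> matches
step 7: x = -21 + (5) = -16, y = 10 + (-7) = 3 -> confirmed correct
step 8: x = -16 + (6) = -10, y = 3 + (0) = 3 -> agrees with the trace
step 9: x = -10 + (5) = -5, y = 3 + (2) = 5 -> verified
step 10: x = -5 + (6) = 1, y = 5 + (3) = 8 -> exactly as logged
step 11: x = 1 + (-4) = -3, y = 8 + (1) = 9 -> in agreement
step 12: x = -3 + (7) = 4, y = 9 + (1) = 10 -> checks out
step 13: x = 4 + (-2) = 2, y = 10 + (0) = 10 -> consistent with the trace
step 14: x = 2 + (-3) = -1, y = 10 + (4) = 14 -> confirmed correct
Every step is consistent.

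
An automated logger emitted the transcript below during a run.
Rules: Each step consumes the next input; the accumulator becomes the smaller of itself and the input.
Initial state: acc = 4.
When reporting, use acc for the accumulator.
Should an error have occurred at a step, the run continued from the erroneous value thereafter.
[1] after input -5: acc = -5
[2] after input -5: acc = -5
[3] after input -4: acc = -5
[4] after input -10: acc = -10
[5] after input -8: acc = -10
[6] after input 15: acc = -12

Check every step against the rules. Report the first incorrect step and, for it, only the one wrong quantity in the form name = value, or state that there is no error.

step 6, acc = -10

Recomputing the run from the initial state:
step 1: acc = -5
step 2: acc = -5
step 3: acc = -5
step 4: acc = -10
step 5: acc = -10
step 6: acc = -10
The first disagreement with the transcript is at step 6, where the value should be acc = -10.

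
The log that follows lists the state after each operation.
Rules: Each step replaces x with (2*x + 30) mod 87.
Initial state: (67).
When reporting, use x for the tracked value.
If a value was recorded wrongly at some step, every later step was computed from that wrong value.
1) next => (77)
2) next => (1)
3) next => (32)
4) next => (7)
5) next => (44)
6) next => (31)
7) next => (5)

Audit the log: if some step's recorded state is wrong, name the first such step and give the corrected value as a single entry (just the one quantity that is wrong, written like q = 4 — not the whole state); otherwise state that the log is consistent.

Recomputing the run from the initial state:
step 1: x = 77
step 2: x = 10
step 3: x = 50
step 4: x = 43
step 5: x = 29
step 6: x = 1
step 7: x = 32
The first disagreement with the log is at step 2, where the value should be x = 10.

step 2, x = 10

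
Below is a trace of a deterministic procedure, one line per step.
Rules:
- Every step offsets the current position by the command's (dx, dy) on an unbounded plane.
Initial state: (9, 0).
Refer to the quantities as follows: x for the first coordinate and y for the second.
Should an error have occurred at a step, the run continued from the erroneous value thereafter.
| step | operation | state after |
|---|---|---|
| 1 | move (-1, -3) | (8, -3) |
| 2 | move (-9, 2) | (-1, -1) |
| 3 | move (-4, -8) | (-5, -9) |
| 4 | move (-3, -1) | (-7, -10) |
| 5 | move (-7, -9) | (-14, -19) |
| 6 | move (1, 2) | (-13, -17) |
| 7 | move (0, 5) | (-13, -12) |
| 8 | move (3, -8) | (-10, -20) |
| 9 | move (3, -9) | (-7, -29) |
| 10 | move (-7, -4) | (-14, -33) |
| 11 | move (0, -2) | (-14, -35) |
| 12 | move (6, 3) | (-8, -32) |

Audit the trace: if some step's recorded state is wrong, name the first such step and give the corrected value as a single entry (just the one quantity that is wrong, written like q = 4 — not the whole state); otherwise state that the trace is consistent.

1. x = 9 + (-1) = 8, y = 0 + (-3) = -3 (agrees with the trace)
2. x = 8 + (-9) = -1, y = -3 + (2) = -1 (verified)
3. x = -1 + (-4) = -5, y = -1 + (-8) = -9 (in agreement)
4. x = -5 + (-3) = -8, y = -9 + (-1) = -10 (the trace has a different value)
First incorrect step: 4; the correct value is x = -8.

step 4, x = -8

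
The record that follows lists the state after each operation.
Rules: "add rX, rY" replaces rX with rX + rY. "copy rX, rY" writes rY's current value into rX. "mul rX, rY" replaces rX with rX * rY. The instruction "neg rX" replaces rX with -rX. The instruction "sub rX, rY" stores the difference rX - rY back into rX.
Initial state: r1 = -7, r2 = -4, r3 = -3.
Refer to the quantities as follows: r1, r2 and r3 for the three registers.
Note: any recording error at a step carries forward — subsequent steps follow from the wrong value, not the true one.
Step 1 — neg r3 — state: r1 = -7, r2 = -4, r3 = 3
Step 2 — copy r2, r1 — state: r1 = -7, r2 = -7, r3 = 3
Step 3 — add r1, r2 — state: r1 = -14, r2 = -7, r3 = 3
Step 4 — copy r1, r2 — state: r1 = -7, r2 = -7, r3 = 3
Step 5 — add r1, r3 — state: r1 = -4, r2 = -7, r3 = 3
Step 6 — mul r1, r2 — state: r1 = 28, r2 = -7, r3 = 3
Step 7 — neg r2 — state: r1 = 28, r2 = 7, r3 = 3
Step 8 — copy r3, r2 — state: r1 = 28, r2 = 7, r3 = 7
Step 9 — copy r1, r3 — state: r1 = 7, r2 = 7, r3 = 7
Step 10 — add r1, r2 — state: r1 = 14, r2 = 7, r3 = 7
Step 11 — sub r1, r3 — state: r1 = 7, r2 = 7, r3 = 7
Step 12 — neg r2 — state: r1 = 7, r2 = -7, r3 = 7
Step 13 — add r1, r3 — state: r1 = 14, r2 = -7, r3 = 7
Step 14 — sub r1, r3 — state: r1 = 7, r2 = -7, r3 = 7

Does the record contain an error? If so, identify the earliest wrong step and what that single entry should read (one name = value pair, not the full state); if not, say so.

Step 1: r3 = -(-3) = 3 — agrees with the record.
Step 2: r2 = -7 — consistent with the record.
Step 3: r1 = -7 + -7 = -14 — checks out.
Step 4: r1 = -7 — confirmed correct.
Step 5: r1 = -7 + 3 = -4 — checks out.
Step 6: r1 = -4 * -7 = 28 — confirmed correct.
Step 7: r2 = -(-7) = 7 — agrees with the record.
Step 8: r3 = 7 — verified.
Step 9: r1 = 7 — same as recorded.
Step 10: r1 = 7 + 7 = 14 — verified.
Step 11: r1 = 14 - 7 = 7 — confirmed correct.
Step 12: r2 = -(7) = -7 — consistent with the record.
Step 13: r1 = 7 + 7 = 14 — same as recorded.
Step 14: r1 = 14 - 7 = 7 — agrees with the record.
Nothing is out of place; the run is error-free.

no error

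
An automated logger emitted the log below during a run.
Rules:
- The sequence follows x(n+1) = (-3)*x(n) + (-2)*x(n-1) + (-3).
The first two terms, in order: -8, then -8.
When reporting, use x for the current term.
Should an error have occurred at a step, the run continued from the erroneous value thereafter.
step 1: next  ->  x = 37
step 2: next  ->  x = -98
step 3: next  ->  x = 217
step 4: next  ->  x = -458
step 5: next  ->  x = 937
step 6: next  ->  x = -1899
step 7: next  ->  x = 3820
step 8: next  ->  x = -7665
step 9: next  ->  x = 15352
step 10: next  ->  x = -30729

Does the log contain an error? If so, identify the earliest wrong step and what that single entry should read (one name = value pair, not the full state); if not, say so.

step 1: x = -3*(-8) + (-2)*(-8) + (-3) = 37 -> verified
step 2: x = -3*(37) + (-2)*(-8) + (-3) = -98 -> in agreement
step 3: x = -3*(-98) + (-2)*(37) + (-3) = 217 -> checks out
step 4: x = -3*(217) + (-2)*(-98) + (-3) = -458 -> in agreement
step 5: x = -3*(-458) + (-2)*(217) + (-3) = 937 -> consistent with the log
step 6: x = -3*(937) + (-2)*(-458) + (-3) = -1898 -> not what was recorded
The earliest wrong entry is at step 6: it should read x = -1898.

step 6, x = -1898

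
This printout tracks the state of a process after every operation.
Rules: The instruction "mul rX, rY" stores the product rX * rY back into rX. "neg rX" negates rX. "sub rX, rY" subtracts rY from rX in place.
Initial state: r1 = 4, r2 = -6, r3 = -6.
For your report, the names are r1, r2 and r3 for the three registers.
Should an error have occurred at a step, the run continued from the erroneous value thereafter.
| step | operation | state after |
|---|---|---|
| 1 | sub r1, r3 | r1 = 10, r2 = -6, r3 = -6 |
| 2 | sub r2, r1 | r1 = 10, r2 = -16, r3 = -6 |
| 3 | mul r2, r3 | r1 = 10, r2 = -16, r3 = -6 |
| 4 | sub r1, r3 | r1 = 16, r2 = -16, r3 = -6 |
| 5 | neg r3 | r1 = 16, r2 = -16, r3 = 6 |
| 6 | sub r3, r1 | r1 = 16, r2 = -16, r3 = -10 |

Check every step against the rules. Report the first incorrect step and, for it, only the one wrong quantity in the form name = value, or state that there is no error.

Recomputing the run from the initial state:
step 1: r1 = 10, r2 = -6, r3 = -6
step 2: r1 = 10, r2 = -16, r3 = -6
step 3: r1 = 10, r2 = 96, r3 = -6
step 4: r1 = 16, r2 = 96, r3 = -6
step 5: r1 = 16, r2 = 96, r3 = 6
step 6: r1 = 16, r2 = 96, r3 = -10
The first disagreement with the printout is at step 3, where the value should be r2 = 96.

step 3, r2 = 96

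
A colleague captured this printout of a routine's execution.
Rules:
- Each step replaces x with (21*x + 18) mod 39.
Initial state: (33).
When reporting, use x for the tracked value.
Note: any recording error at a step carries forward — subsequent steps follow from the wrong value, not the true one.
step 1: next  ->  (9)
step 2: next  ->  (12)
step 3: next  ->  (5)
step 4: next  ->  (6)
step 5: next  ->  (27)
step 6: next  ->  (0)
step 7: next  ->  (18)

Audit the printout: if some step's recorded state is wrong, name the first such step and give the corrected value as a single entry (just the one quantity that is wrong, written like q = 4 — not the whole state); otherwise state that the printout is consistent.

Recomputing the run from the initial state:
step 1: x = 9
step 2: x = 12
step 3: x = 36
step 4: x = 33
step 5: x = 9
step 6: x = 12
step 7: x = 36
The first disagreement with the printout is at step 3, where the value should be x = 36.

step 3, x = 36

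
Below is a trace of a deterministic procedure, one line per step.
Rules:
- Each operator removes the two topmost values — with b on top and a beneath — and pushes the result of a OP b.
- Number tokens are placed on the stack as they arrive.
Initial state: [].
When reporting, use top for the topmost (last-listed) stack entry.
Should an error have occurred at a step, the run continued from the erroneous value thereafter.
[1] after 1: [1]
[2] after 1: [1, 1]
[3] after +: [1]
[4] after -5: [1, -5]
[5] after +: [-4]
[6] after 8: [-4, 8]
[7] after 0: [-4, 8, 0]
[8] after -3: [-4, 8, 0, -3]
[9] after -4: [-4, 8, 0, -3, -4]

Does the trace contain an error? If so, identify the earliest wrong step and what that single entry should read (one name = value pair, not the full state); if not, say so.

step 3, top = 2

1. push 1: top = 1 (agrees with the trace)
2. push 1: top = 1 (in agreement)
3. 1 + 1 = 2 (this is not what the trace shows)
The audit stops at step 3: the recorded entry is wrong and should be top = 2.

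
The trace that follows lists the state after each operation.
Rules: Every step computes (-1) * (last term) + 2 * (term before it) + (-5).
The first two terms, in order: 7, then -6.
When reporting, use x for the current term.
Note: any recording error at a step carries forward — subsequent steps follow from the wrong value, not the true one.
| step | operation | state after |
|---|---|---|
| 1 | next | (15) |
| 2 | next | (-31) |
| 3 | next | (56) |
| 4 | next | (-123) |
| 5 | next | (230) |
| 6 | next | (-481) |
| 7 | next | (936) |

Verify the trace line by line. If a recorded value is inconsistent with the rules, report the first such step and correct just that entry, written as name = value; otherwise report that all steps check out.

step 1: x = -1*(-6) + (2)*(7) + (-5) = 15 -> no discrepancy
step 2: x = -1*(15) + (2)*(-6) + (-5) = -32 -> the trace has a different value
Step 2 is the first one off; corrected, x = -32.

step 2, x = -32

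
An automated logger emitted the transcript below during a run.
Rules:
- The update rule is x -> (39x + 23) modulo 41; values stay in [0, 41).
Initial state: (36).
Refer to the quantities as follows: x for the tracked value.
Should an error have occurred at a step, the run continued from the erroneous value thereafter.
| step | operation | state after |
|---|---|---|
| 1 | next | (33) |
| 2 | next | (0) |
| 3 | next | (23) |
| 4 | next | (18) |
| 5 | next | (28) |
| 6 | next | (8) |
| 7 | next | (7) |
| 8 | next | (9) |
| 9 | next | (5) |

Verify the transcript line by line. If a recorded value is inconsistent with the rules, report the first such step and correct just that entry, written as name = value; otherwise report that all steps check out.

Recomputing the run from the initial state:
step 1: x = 33
step 2: x = 39
step 3: x = 27
step 4: x = 10
step 5: x = 3
step 6: x = 17
step 7: x = 30
step 8: x = 4
step 9: x = 15
The first disagreement with the transcript is at step 2, where the value should be x = 39.

step 2, x = 39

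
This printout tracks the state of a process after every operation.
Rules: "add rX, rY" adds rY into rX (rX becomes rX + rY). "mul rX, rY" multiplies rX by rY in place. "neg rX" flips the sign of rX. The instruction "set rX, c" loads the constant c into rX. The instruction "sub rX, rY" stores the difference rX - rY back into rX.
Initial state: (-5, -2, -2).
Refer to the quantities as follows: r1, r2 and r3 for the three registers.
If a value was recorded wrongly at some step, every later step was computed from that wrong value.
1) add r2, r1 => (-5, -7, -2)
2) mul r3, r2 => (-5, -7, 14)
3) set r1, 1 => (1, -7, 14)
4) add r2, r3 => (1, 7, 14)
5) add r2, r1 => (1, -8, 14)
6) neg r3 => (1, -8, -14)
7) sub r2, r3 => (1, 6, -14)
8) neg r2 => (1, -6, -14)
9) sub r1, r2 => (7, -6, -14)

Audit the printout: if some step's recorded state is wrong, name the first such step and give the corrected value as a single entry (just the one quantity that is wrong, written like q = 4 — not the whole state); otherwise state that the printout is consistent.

step 5, r2 = 8

Step 1: r2 = -2 + -5 = -7 — no discrepancy.
Step 2: r3 = -2 * -7 = 14 — matches.
Step 3: r1 = 1 — verified.
Step 4: r2 = -7 + 14 = 7 — confirmed correct.
Step 5: r2 = 7 + 1 = 8 — the entry is off here.
Conclusion: step 5 carries the first error; the entry should be r2 = 8.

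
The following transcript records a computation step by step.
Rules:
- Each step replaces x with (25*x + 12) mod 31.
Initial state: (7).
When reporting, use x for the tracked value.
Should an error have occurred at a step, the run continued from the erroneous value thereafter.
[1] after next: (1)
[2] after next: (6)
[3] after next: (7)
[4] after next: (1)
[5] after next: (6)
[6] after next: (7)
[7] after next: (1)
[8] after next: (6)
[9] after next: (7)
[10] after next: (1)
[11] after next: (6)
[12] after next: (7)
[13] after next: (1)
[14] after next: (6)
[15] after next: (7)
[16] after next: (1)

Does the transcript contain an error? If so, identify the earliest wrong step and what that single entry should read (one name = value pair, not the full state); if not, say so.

Step 1: x = (25*7 + 12) mod 31 = 1 — exactly as logged.
Step 2: x = (25*1 + 12) mod 31 = 6 — agrees with the transcript.
Step 3: x = (25*6 + 12) mod 31 = 7 — verified.
Step 4: x = (25*7 + 12) mod 31 = 1 — checks out.
Step 5: x = (25*1 + 12) mod 31 = 6 — agrees with the transcript.
Step 6: x = (25*6 + 12) mod 31 = 7 — consistent with the transcript.
Step 7: x = (25*7 + 12) mod 31 = 1 — matches.
Step 8: x = (25*1 + 12) mod 31 = 6 — in agreement.
Step 9: x = (25*6 + 12) mod 31 = 7 — agrees with the transcript.
Step 10: x = (25*7 + 12) mod 31 = 1 — in agreement.
Step 11: x = (25*1 + 12) mod 31 = 6 — consistent with the transcript.
Step 12: x = (25*6 + 12) mod 31 = 7 — no discrepancy.
Step 13: x = (25*7 + 12) mod 31 = 1 — same as recorded.
Step 14: x = (25*1 + 12) mod 31 = 6 — exactly as logged.
Step 15: x = (25*6 + 12) mod 31 = 7 — confirmed correct.
Step 16: x = (25*7 + 12) mod 31 = 1 — verified.
Each recorded entry agrees with the recomputation.

no error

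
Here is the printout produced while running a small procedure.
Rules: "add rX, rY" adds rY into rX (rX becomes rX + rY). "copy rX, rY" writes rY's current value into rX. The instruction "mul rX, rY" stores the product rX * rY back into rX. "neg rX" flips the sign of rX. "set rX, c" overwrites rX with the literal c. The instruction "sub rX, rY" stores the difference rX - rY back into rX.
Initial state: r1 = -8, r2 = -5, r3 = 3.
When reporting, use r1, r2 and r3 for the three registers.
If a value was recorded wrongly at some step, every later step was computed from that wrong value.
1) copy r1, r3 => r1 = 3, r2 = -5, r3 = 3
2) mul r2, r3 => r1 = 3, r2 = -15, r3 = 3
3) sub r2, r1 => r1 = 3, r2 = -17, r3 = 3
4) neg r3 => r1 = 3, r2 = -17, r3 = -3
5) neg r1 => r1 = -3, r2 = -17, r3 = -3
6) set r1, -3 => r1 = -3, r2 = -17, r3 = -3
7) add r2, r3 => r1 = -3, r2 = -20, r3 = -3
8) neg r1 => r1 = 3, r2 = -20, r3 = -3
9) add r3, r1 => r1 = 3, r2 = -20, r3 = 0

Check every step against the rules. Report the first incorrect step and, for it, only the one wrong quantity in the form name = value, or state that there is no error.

step 1: r1 = 3 -> exactly as logged
step 2: r2 = -5 * 3 = -15 -> matches
step 3: r2 = -15 - 3 = -18 -> the entry is off here
The earliest wrong entry is at step 3: it should read r2 = -18.

step 3, r2 = -18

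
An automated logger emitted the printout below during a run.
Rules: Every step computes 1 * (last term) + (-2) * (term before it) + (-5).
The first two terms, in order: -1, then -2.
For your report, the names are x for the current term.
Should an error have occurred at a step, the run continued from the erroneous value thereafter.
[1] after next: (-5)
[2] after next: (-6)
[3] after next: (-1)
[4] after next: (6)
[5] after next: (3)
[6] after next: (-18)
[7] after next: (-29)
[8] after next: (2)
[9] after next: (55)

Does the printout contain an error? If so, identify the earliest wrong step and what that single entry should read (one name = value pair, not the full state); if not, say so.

Step 1: x = 1*(-2) + (-2)*(-1) + (-5) = -5 — exactly as logged.
Step 2: x = 1*(-5) + (-2)*(-2) + (-5) = -6 — consistent with the printout.
Step 3: x = 1*(-6) + (-2)*(-5) + (-5) = -1 — in agreement.
Step 4: x = 1*(-1) + (-2)*(-6) + (-5) = 6 — agrees with the printout.
Step 5: x = 1*(6) + (-2)*(-1) + (-5) = 3 — confirmed correct.
Step 6: x = 1*(3) + (-2)*(6) + (-5) = -14 — not what was recorded.
Step 6 is the first one off; corrected, x = -14.

step 6, x = -14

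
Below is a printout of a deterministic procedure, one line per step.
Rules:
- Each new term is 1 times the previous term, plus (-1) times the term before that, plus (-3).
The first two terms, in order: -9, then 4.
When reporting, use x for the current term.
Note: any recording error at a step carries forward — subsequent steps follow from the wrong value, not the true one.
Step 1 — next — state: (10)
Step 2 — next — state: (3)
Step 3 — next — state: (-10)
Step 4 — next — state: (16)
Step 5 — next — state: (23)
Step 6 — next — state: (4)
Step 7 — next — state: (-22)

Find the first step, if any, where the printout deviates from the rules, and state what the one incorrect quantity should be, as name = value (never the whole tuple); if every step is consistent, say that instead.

step 4, x = -16

Recomputing the run from the initial state:
step 1: x = 10
step 2: x = 3
step 3: x = -10
step 4: x = -16
step 5: x = -9
step 6: x = 4
step 7: x = 10
The first disagreement with the printout is at step 4, where the value should be x = -16.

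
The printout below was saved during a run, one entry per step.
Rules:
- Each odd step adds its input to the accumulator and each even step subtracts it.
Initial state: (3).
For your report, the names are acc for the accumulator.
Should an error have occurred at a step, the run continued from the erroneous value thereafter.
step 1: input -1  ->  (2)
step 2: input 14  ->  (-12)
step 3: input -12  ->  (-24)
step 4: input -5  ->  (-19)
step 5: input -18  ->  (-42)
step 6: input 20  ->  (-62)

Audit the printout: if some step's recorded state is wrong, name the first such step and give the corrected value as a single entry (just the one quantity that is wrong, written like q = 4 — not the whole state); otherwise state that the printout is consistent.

step 5, acc = -37

Recomputing the run from the initial state:
step 1: acc = 2
step 2: acc = -12
step 3: acc = -24
step 4: acc = -19
step 5: acc = -37
step 6: acc = -57
The first disagreement with the printout is at step 5, where the value should be acc = -37.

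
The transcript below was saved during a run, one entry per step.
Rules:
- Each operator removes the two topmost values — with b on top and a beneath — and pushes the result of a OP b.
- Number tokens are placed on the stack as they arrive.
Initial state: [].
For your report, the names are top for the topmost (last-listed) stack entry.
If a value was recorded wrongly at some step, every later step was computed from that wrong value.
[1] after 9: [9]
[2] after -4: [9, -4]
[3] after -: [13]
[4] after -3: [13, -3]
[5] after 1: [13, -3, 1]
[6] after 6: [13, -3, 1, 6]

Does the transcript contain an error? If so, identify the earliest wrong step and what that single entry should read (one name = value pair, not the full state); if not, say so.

Recomputing the run from the initial state:
step 1: [9]
step 2: [9, -4]
step 3: [13]
step 4: [13, -3]
step 5: [13, -3, 1]
step 6: [13, -3, 1, 6]
This matches the transcript at every step.

no error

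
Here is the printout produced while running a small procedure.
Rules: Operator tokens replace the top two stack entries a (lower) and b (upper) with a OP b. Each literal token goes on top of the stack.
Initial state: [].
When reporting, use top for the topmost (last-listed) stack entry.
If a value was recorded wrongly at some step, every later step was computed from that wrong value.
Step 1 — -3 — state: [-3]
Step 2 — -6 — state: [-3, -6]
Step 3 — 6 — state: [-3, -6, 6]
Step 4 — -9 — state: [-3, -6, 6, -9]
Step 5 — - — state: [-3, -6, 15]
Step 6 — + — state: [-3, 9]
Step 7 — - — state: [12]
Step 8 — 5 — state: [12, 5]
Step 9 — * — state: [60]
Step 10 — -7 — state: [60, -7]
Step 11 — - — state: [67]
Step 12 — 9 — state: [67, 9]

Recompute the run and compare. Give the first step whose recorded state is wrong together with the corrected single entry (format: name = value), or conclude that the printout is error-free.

Step 1: push -3: top = -3 — checks out.
Step 2: push -6: top = -6 — checks out.
Step 3: push 6: top = 6 — no discrepancy.
Step 4: push -9: top = -9 — no discrepancy.
Step 5: 6 - -9 = 15 — checks out.
Step 6: -6 + 15 = 9 — same as recorded.
Step 7: -3 - 9 = -12 — the printout has a different value.
The earliest wrong entry is at step 7: it should read top = -12.

step 7, top = -12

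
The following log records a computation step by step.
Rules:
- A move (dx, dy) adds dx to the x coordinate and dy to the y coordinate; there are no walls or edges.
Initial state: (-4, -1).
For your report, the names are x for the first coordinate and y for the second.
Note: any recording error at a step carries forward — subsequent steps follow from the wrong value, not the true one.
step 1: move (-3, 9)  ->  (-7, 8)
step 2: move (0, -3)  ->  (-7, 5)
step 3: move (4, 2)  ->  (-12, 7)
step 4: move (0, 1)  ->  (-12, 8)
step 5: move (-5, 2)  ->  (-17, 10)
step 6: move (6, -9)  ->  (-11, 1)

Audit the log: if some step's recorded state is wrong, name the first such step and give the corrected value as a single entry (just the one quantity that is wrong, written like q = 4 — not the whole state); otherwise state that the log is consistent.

step 1: x = -4 + (-3) = -7, y = -1 + (9) = 8 -> consistent with the log
step 2: x = -7 + (0) = -7, y = 8 + (-3) = 5 -> matches
step 3: x = -7 + (4) = -3, y = 5 + (2) = 7 -> not what was recorded
Step 3 is the first one off; corrected, x = -3.

step 3, x = -3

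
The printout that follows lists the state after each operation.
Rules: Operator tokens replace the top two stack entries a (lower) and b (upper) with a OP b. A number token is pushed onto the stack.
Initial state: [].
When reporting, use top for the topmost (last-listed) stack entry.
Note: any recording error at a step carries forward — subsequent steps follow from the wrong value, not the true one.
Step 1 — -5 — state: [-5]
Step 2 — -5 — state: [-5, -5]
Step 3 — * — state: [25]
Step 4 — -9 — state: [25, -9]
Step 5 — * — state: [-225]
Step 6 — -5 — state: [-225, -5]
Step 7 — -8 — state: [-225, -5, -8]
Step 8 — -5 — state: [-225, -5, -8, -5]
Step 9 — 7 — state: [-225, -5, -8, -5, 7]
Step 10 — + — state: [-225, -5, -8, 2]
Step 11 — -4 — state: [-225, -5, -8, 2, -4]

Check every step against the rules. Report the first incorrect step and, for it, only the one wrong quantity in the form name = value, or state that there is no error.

Recomputing the run from the initial state:
step 1: [-5]
step 2: [-5, -5]
step 3: [25]
step 4: [25, -9]
step 5: [-225]
step 6: [-225, -5]
step 7: [-225, -5, -8]
step 8: [-225, -5, -8, -5]
step 9: [-225, -5, -8, -5, 7]
step 10: [-225, -5, -8, 2]
step 11: [-225, -5, -8, 2, -4]
This matches the printout at every step.

no error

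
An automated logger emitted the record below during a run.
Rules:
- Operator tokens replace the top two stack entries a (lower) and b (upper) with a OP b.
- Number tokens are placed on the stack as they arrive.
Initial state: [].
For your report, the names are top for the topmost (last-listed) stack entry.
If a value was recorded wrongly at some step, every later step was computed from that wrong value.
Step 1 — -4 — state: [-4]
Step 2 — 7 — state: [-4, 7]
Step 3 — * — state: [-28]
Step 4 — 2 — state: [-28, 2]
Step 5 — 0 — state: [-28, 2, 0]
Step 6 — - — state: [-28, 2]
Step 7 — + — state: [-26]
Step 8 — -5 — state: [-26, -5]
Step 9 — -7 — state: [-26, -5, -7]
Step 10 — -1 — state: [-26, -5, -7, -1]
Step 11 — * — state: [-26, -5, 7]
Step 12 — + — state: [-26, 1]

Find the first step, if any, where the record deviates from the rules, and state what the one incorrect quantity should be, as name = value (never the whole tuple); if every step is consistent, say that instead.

step 12, top = 2

Step 1: push -4: top = -4 — checks out.
Step 2: push 7: top = 7 — confirmed correct.
Step 3: -4 * 7 = -28 — exactly as logged.
Step 4: push 2: top = 2 — consistent with the record.
Step 5: push 0: top = 0 — same as recorded.
Step 6: 2 - 0 = 2 — in agreement.
Step 7: -28 + 2 = -26 — exactly as logged.
Step 8: push -5: top = -5 — same as recorded.
Step 9: push -7: top = -7 — same as recorded.
Step 10: push -1: top = -1 — exactly as logged.
Step 11: -7 * -1 = 7 — matches.
Step 12: -5 + 7 = 2 — this is not what the record shows.
Step 12 is the first one off; corrected, top = 2.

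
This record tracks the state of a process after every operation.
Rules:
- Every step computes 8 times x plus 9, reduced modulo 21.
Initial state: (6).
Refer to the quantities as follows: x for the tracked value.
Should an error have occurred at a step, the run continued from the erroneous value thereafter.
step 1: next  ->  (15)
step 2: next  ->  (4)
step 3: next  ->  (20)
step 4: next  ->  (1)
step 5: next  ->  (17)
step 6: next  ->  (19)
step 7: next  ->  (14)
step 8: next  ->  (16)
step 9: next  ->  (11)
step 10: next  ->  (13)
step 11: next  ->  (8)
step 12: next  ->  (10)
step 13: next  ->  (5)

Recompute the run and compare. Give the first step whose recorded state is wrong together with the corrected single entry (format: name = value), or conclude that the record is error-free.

step 2, x = 3

step 1: x = (8*6 + 9) mod 21 = 15 -> matches
step 2: x = (8*15 + 9) mod 21 = 3 -> the record has a different value
First incorrect step: 2; the correct value is x = 3.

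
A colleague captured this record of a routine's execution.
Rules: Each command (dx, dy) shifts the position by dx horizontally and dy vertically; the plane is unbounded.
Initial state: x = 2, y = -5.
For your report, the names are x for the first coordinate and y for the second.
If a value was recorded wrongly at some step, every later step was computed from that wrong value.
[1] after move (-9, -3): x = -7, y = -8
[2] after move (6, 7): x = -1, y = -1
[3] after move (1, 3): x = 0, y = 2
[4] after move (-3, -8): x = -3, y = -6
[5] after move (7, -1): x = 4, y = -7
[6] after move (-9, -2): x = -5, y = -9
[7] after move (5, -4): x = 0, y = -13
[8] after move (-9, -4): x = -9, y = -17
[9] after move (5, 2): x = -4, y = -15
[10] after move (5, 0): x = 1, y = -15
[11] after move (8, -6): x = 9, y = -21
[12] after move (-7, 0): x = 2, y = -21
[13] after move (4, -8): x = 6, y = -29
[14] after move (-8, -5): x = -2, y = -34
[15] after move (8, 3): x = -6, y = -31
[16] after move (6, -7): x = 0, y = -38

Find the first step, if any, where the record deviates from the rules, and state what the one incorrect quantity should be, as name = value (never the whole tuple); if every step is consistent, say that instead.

step 1: x = 2 + (-9) = -7, y = -5 + (-3) = -8 -> agrees with the record
step 2: x = -7 + (6) = -1, y = -8 + (7) = -1 -> consistent with the record
step 3: x = -1 + (1) = 0, y = -1 + (3) = 2 -> confirmed correct
step 4: x = 0 + (-3) = -3, y = 2 + (-8) = -6 -> same as recorded
step 5: x = -3 + (7) = 4, y = -6 + (-1) = -7 -> checks out
step 6: x = 4 + (-9) = -5, y = -7 + (-2) = -9 -> checks out
step 7: x = -5 + (5) = 0, y = -9 + (-4) = -13 -> agrees with the record
step 8: x = 0 + (-9) = -9, y = -13 + (-4) = -17 -> confirmed correct
step 9: x = -9 + (5) = -4, y = -17 + (2) = -15 -> checks out
step 10: x = -4 + (5) = 1, y = -15 + (0) = -15 -> matches
step 11: x = 1 + (8) = 9, y = -15 + (-6) = -21 -> same as recorded
step 12: x = 9 + (-7) = 2, y = -21 + (0) = -21 -> agrees with the record
step 13: x = 2 + (4) = 6, y = -21 + (-8) = -29 -> checks out
step 14: x = 6 + (-8) = -2, y = -29 + (-5) = -34 -> in agreement
step 15: x = -2 + (8) = 6, y = -34 + (3) = -31 -> the record disagrees here
First incorrect step: 15; the correct value is x = 6.

step 15, x = 6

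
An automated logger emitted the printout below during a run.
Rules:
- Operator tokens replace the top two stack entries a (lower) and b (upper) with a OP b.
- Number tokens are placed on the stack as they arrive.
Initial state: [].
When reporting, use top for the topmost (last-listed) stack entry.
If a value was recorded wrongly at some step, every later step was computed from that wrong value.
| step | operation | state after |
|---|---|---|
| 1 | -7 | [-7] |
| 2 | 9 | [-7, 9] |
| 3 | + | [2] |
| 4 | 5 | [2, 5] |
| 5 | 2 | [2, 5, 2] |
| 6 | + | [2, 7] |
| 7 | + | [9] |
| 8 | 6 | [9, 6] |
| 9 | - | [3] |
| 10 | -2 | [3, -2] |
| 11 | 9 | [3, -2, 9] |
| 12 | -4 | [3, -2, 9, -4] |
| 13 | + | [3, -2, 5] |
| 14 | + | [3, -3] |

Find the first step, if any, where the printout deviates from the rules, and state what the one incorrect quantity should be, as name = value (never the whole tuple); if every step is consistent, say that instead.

Recomputing the run from the initial state:
step 1: [-7]
step 2: [-7, 9]
step 3: [2]
step 4: [2, 5]
step 5: [2, 5, 2]
step 6: [2, 7]
step 7: [9]
step 8: [9, 6]
step 9: [3]
step 10: [3, -2]
step 11: [3, -2, 9]
step 12: [3, -2, 9, -4]
step 13: [3, -2, 5]
step 14: [3, 3]
The first disagreement with the printout is at step 14, where the value should be top = 3.

step 14, top = 3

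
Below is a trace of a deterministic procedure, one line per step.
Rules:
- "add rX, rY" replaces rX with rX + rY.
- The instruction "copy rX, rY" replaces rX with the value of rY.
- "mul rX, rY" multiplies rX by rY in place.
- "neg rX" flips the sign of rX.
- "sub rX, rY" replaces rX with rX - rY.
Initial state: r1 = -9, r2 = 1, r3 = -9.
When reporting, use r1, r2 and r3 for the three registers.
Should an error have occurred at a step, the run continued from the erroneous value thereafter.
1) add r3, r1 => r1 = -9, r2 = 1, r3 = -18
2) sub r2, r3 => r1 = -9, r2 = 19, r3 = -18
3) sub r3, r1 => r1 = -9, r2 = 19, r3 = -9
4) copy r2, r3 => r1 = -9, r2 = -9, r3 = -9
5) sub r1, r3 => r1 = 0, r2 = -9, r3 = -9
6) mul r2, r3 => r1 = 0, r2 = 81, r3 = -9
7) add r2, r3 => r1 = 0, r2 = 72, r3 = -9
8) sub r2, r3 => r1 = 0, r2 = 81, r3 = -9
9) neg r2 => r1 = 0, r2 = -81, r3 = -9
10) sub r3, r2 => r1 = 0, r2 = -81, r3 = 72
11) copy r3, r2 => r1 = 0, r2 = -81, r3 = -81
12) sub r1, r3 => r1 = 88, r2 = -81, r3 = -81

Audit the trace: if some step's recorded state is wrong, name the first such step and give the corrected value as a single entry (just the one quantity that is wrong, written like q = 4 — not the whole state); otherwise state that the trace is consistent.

Step 1: r3 = -9 + -9 = -18 — consistent with the trace.
Step 2: r2 = 1 - -18 = 19 — confirmed correct.
Step 3: r3 = -18 - -9 = -9 — verified.
Step 4: r2 = -9 — in agreement.
Step 5: r1 = -9 - -9 = 0 — same as recorded.
Step 6: r2 = -9 * -9 = 81 — consistent with the trace.
Step 7: r2 = 81 + -9 = 72 — checks out.
Step 8: r2 = 72 - -9 = 81 — confirmed correct.
Step 9: r2 = -(81) = -81 — consistent with the trace.
Step 10: r3 = -9 - -81 = 72 — no discrepancy.
Step 11: r3 = -81 — same as recorded.
Step 12: r1 = 0 - -81 = 81 — a discrepancy with the trace.
Conclusion: step 12 carries the first error; the entry should be r1 = 81.

step 12, r1 = 81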